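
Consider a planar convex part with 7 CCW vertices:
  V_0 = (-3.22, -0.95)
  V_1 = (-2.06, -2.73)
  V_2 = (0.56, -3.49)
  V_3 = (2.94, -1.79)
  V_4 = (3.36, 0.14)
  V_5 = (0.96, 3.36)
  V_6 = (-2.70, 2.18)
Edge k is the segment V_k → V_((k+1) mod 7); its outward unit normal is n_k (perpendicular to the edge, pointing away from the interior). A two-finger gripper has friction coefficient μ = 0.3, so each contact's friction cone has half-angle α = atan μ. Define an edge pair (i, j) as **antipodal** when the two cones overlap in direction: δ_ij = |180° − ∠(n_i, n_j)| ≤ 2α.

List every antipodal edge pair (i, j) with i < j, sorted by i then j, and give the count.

count = 3; pairs: (0,4), (2,5), (3,6)

α = atan 0.3 = 16.70°;  2α = 33.40°
n_0 = (-0.8378, -0.5460)
n_1 = (-0.2786, -0.9604)
n_2 = (+0.5812, -0.8137)
n_3 = (+0.9771, -0.2126)
n_4 = (+0.8018, +0.5976)
n_5 = (-0.3069, +0.9518)
n_6 = (-0.9865, +0.1639)
  (0,1): δ = 139.27°  ·
  (0,2): δ = 87.55°  ·
  (0,3): δ = 45.37°  ·
  (0,4): δ = 3.61°  ✓
  (0,5): δ = 74.78°  ·
  (0,6): δ = 137.48°  ·
  (1,2): δ = 128.29°  ·
  (1,3): δ = 86.10°  ·
  (1,4): δ = 37.13°  ·
  (1,5): δ = 34.05°  ·
  (1,6): δ = 96.74°  ·
  (2,3): δ = 137.81°  ·
  (2,4): δ = 88.84°  ·
  (2,5): δ = 17.67°  ✓
  (2,6): δ = 45.03°  ·
  (3,4): δ = 131.02°  ·
  (3,5): δ = 59.85°  ·
  (3,6): δ = 2.84°  ✓
  (4,5): δ = 108.83°  ·
  (4,6): δ = 46.13°  ·
  (5,6): δ = 117.30°  ·
antipodal pairs: 3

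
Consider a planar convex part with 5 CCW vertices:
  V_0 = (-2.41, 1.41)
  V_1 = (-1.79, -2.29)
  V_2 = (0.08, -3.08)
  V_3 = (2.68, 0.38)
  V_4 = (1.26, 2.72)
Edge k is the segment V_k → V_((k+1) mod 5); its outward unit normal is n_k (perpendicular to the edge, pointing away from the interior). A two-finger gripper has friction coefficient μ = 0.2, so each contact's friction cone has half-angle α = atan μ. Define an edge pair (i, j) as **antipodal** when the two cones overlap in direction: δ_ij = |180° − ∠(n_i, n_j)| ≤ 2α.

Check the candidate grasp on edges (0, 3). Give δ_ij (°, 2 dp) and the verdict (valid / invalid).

δ = 21.74°, valid

α = atan 0.2 = 11.31°;  2α = 22.62°
edge 0: e_0 = (+0.62, -3.70);  n_0 = (-0.9862, -0.1653)
edge 3: e_3 = (-1.42, +2.34);  n_3 = (+0.8549, +0.5188)
∠(n_0, n_3) = 158.26°
δ = |180° − 158.26°| = 21.74°
21.74° ≤ 2α = 22.62°  →  valid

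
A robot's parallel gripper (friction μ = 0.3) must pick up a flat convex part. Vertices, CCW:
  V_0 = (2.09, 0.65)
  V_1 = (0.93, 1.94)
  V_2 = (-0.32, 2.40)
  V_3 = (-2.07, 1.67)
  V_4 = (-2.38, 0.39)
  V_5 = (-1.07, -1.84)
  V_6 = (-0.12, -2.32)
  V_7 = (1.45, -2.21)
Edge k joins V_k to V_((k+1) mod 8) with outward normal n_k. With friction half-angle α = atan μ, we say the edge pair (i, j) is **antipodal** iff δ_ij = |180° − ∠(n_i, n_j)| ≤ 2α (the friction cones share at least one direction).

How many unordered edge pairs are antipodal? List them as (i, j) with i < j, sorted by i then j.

count = 6; pairs: (0,4), (0,5), (1,5), (1,6), (2,6), (3,7)

α = atan 0.3 = 16.70°;  2α = 33.40°
n_0 = (+0.7436, +0.6686)
n_1 = (+0.3454, +0.9385)
n_2 = (-0.3850, +0.9229)
n_3 = (-0.9719, +0.2354)
n_4 = (-0.8622, -0.5065)
n_5 = (-0.4510, -0.8925)
n_6 = (+0.0699, -0.9976)
n_7 = (+0.9759, -0.2184)
  (0,1): δ = 152.17°  ·
  (0,2): δ = 109.32°  ·
  (0,3): δ = 55.58°  ·
  (0,4): δ = 11.53°  ✓
  (0,5): δ = 21.23°  ✓
  (0,6): δ = 52.05°  ·
  (0,7): δ = 125.42°  ·
  (1,2): δ = 137.15°  ·
  (1,3): δ = 83.41°  ·
  (1,4): δ = 39.36°  ·
  (1,5): δ = 6.60°  ✓
  (1,6): δ = 24.21°  ✓
  (1,7): δ = 97.59°  ·
  (2,3): δ = 126.26°  ·
  (2,4): δ = 82.21°  ·
  (2,5): δ = 49.45°  ·
  (2,6): δ = 18.64°  ✓
  (2,7): δ = 54.74°  ·
  (3,4): δ = 135.95°  ·
  (3,5): δ = 103.19°  ·
  (3,6): δ = 72.38°  ·
  (3,7): δ = 1.00°  ✓
  (4,5): δ = 147.24°  ·
  (4,6): δ = 116.42°  ·
  (4,7): δ = 43.05°  ·
  (5,6): δ = 149.19°  ·
  (5,7): δ = 75.81°  ·
  (6,7): δ = 106.62°  ·
antipodal pairs: 6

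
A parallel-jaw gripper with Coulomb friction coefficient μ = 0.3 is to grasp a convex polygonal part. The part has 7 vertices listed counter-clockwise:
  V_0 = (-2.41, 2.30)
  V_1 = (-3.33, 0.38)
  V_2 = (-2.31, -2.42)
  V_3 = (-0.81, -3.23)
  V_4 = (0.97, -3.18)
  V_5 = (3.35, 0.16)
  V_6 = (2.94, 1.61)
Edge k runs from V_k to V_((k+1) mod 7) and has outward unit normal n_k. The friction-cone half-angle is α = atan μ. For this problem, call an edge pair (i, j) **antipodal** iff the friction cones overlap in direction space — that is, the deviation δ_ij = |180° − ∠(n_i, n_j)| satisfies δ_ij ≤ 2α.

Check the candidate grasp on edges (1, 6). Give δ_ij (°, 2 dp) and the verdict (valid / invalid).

δ = 62.64°, invalid

α = atan 0.3 = 16.70°;  2α = 33.40°
edge 1: e_1 = (+1.02, -2.80);  n_1 = (-0.9396, -0.3423)
edge 6: e_6 = (-5.35, +0.69);  n_6 = (+0.1279, +0.9918)
∠(n_1, n_6) = 117.36°
δ = |180° − 117.36°| = 62.64°
62.64° > 2α = 33.40°  →  invalid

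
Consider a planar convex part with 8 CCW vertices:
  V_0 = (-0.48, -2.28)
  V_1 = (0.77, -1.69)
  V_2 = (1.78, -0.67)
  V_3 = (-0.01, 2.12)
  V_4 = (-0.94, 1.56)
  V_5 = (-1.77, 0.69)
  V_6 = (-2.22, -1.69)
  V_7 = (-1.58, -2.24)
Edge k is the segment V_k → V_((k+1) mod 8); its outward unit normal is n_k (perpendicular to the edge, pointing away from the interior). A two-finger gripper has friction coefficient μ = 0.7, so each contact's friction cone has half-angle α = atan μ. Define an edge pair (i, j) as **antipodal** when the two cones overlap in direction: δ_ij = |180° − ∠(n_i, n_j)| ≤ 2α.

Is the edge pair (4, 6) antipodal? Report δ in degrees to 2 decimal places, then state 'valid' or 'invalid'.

α = atan 0.7 = 34.99°;  2α = 69.98°
edge 4: e_4 = (-0.83, -0.87);  n_4 = (-0.7235, +0.6903)
edge 6: e_6 = (+0.64, -0.55);  n_6 = (-0.6518, -0.7584)
∠(n_4, n_6) = 92.98°
δ = |180° − 92.98°| = 87.02°
87.02° > 2α = 69.98°  →  invalid

δ = 87.02°, invalid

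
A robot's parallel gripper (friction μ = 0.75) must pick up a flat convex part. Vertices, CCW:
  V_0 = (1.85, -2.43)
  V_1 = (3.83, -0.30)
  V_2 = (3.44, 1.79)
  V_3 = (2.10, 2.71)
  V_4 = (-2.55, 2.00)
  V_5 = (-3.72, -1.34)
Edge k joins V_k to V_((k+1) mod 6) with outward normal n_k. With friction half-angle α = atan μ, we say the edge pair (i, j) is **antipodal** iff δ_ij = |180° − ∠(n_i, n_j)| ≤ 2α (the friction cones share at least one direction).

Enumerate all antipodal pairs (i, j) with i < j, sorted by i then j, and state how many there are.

count = 6; pairs: (0,3), (0,4), (1,4), (1,5), (2,5), (3,5)

α = atan 0.75 = 36.87°;  2α = 73.74°
n_0 = (+0.7324, -0.6808)
n_1 = (+0.9830, +0.1834)
n_2 = (+0.5660, +0.8244)
n_3 = (-0.1509, +0.9885)
n_4 = (-0.9438, +0.3306)
n_5 = (-0.1920, -0.9814)
  (0,1): δ = 126.52°  ·
  (0,2): δ = 81.56°  ·
  (0,3): δ = 38.41°  ✓
  (0,4): δ = 23.60°  ✓
  (0,5): δ = 121.84°  ·
  (1,2): δ = 135.04°  ·
  (1,3): δ = 91.89°  ·
  (1,4): δ = 29.88°  ✓
  (1,5): δ = 68.36°  ✓
  (2,3): δ = 136.85°  ·
  (2,4): δ = 74.83°  ·
  (2,5): δ = 23.40°  ✓
  (3,4): δ = 117.99°  ·
  (3,5): δ = 19.75°  ✓
  (4,5): δ = 81.77°  ·
antipodal pairs: 6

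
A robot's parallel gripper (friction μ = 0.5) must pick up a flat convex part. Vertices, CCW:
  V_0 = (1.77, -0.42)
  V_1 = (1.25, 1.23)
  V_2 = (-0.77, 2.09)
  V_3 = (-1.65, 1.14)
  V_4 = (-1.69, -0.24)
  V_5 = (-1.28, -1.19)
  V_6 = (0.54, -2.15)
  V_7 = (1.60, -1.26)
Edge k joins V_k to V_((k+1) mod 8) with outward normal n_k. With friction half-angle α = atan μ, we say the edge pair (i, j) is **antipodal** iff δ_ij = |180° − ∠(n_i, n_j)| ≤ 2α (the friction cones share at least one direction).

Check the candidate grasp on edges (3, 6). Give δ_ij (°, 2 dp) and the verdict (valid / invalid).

α = atan 0.5 = 26.57°;  2α = 53.13°
edge 3: e_3 = (-0.04, -1.38);  n_3 = (-0.9996, +0.0290)
edge 6: e_6 = (+1.06, +0.89);  n_6 = (+0.6430, -0.7658)
∠(n_3, n_6) = 131.68°
δ = |180° − 131.68°| = 48.32°
48.32° ≤ 2α = 53.13°  →  valid

δ = 48.32°, valid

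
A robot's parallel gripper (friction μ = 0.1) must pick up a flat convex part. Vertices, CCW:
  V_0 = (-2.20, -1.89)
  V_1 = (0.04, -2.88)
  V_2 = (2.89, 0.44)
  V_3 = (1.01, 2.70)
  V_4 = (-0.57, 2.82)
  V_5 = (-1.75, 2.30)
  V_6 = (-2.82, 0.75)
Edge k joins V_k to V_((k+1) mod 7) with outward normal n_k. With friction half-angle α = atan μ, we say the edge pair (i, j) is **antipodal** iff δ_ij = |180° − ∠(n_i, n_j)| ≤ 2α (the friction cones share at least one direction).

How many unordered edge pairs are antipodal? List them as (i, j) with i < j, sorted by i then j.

count = 1; pairs: (1,5)

α = atan 0.1 = 5.71°;  2α = 11.42°
n_0 = (-0.4042, -0.9147)
n_1 = (+0.7588, -0.6514)
n_2 = (+0.7688, +0.6395)
n_3 = (+0.0757, +0.9971)
n_4 = (-0.4033, +0.9151)
n_5 = (-0.8230, +0.5681)
n_6 = (-0.9735, -0.2286)
  (0,1): δ = 106.80°  ·
  (0,2): δ = 26.40°  ·
  (0,3): δ = 19.50°  ·
  (0,4): δ = 47.63°  ·
  (0,5): δ = 79.23°  ·
  (0,6): δ = 127.06°  ·
  (1,2): δ = 99.60°  ·
  (1,3): δ = 53.70°  ·
  (1,4): δ = 25.57°  ·
  (1,5): δ = 6.03°  ✓
  (1,6): δ = 53.86°  ·
  (2,3): δ = 134.10°  ·
  (2,4): δ = 105.97°  ·
  (2,5): δ = 74.37°  ·
  (2,6): δ = 26.54°  ·
  (3,4): δ = 151.87°  ·
  (3,5): δ = 120.27°  ·
  (3,6): δ = 72.44°  ·
  (4,5): δ = 148.40°  ·
  (4,6): δ = 100.57°  ·
  (5,6): δ = 132.17°  ·
antipodal pairs: 1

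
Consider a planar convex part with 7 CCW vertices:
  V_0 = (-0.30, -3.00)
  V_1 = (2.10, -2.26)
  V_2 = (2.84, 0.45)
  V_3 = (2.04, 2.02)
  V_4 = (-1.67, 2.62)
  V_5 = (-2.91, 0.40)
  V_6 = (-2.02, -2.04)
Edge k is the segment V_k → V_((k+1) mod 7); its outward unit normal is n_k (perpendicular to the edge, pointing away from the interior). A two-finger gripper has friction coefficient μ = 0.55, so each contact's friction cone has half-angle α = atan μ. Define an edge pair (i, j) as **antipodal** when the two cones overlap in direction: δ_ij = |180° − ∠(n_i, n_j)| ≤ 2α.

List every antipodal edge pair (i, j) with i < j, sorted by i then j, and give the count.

α = atan 0.55 = 28.81°;  2α = 57.62°
n_0 = (+0.2946, -0.9556)
n_1 = (+0.9647, -0.2634)
n_2 = (+0.8910, +0.4540)
n_3 = (+0.1597, +0.9872)
n_4 = (-0.8730, +0.4876)
n_5 = (-0.9395, -0.3427)
n_6 = (-0.4874, -0.8732)
  (0,1): δ = 122.41°  ·
  (0,2): δ = 80.13°  ·
  (0,3): δ = 26.32°  ✓
  (0,4): δ = 43.68°  ✓
  (0,5): δ = 92.90°  ·
  (0,6): δ = 133.70°  ·
  (1,2): δ = 137.73°  ·
  (1,3): δ = 83.91°  ·
  (1,4): δ = 13.91°  ✓
  (1,5): δ = 35.31°  ✓
  (1,6): δ = 76.11°  ·
  (2,3): δ = 126.19°  ·
  (2,4): δ = 56.19°  ✓
  (2,5): δ = 6.96°  ✓
  (2,6): δ = 33.83°  ✓
  (3,4): δ = 110.00°  ·
  (3,5): δ = 60.77°  ·
  (3,6): δ = 19.98°  ✓
  (4,5): δ = 130.77°  ·
  (4,6): δ = 89.98°  ·
  (5,6): δ = 139.21°  ·
antipodal pairs: 8

count = 8; pairs: (0,3), (0,4), (1,4), (1,5), (2,4), (2,5), (2,6), (3,6)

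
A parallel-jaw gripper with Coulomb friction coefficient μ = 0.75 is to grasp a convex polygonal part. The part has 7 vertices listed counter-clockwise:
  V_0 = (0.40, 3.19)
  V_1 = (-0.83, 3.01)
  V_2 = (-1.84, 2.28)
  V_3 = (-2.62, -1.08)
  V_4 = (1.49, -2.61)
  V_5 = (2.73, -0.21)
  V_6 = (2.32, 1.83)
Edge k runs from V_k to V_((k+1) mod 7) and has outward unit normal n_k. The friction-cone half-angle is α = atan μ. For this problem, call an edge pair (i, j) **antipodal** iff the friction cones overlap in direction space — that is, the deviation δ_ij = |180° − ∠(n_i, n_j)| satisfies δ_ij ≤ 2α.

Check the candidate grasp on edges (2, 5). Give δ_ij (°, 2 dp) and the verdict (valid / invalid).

δ = 24.43°, valid

α = atan 0.75 = 36.87°;  2α = 73.74°
edge 2: e_2 = (-0.78, -3.36);  n_2 = (-0.9741, +0.2261)
edge 5: e_5 = (-0.41, +2.04);  n_5 = (+0.9804, +0.1970)
∠(n_2, n_5) = 155.57°
δ = |180° − 155.57°| = 24.43°
24.43° ≤ 2α = 73.74°  →  valid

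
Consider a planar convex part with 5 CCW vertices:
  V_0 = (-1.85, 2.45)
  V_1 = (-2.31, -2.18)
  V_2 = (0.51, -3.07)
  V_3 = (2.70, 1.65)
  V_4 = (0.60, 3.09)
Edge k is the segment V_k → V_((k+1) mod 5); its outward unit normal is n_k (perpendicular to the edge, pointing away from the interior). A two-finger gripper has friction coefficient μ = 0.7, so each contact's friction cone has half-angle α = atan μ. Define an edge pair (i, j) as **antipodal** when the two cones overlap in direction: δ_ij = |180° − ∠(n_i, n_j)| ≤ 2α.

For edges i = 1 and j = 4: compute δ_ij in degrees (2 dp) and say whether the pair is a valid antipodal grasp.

α = atan 0.7 = 34.99°;  2α = 69.98°
edge 1: e_1 = (+2.82, -0.89);  n_1 = (-0.3010, -0.9536)
edge 4: e_4 = (-2.45, -0.64);  n_4 = (-0.2527, +0.9675)
∠(n_1, n_4) = 147.84°
δ = |180° − 147.84°| = 32.16°
32.16° ≤ 2α = 69.98°  →  valid

δ = 32.16°, valid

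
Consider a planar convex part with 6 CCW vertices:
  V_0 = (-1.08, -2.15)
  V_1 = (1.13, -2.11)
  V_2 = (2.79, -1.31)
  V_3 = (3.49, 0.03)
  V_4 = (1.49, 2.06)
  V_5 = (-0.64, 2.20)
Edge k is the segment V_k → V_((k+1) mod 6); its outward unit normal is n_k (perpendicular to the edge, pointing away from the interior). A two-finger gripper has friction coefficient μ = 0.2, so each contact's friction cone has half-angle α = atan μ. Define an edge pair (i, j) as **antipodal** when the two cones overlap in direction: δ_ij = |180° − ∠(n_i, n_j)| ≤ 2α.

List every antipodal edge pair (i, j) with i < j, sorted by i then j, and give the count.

α = atan 0.2 = 11.31°;  2α = 22.62°
n_0 = (+0.0181, -0.9998)
n_1 = (+0.4341, -0.9008)
n_2 = (+0.8863, -0.4630)
n_3 = (+0.7124, +0.7018)
n_4 = (+0.0656, +0.9978)
n_5 = (-0.9949, +0.1006)
  (0,1): δ = 155.31°  ·
  (0,2): δ = 118.62°  ·
  (0,3): δ = 46.46°  ·
  (0,4): δ = 4.80°  ✓
  (0,5): δ = 83.19°  ·
  (1,2): δ = 143.31°  ·
  (1,3): δ = 71.16°  ·
  (1,4): δ = 29.49°  ·
  (1,5): δ = 58.49°  ·
  (2,3): δ = 107.84°  ·
  (2,4): δ = 66.18°  ·
  (2,5): δ = 21.81°  ✓
  (3,4): δ = 138.33°  ·
  (3,5): δ = 50.35°  ·
  (4,5): δ = 92.02°  ·
antipodal pairs: 2

count = 2; pairs: (0,4), (2,5)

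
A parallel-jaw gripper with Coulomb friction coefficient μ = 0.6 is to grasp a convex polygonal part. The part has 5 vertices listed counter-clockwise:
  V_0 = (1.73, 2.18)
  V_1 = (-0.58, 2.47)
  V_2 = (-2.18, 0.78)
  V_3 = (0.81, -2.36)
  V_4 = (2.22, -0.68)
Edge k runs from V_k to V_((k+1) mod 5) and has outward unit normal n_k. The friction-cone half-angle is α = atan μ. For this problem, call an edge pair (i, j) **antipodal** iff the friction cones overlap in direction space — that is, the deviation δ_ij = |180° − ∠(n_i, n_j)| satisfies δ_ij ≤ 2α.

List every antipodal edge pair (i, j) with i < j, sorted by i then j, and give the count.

count = 5; pairs: (0,2), (0,3), (1,3), (1,4), (2,4)

α = atan 0.6 = 30.96°;  2α = 61.93°
n_0 = (+0.1246, +0.9922)
n_1 = (-0.7262, +0.6875)
n_2 = (-0.7242, -0.6896)
n_3 = (+0.7660, -0.6429)
n_4 = (+0.9856, +0.1689)
  (0,1): δ = 126.28°  ·
  (0,2): δ = 39.25°  ✓
  (0,3): δ = 57.15°  ✓
  (0,4): δ = 106.88°  ·
  (1,2): δ = 92.97°  ·
  (1,3): δ = 3.43°  ✓
  (1,4): δ = 53.16°  ✓
  (2,3): δ = 83.60°  ·
  (2,4): δ = 33.88°  ✓
  (3,4): δ = 130.27°  ·
antipodal pairs: 5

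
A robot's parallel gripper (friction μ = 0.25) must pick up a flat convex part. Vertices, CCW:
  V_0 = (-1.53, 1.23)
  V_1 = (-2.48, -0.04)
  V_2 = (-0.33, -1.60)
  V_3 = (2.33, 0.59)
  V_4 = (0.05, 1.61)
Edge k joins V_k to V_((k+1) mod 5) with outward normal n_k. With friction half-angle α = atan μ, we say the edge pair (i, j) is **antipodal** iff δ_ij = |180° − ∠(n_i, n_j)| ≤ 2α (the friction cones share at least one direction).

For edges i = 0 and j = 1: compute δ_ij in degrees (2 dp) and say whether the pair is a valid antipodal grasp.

α = atan 0.25 = 14.04°;  2α = 28.07°
edge 0: e_0 = (-0.95, -1.27);  n_0 = (-0.8008, +0.5990)
edge 1: e_1 = (+2.15, -1.56);  n_1 = (-0.5873, -0.8094)
∠(n_0, n_1) = 90.83°
δ = |180° − 90.83°| = 89.17°
89.17° > 2α = 28.07°  →  invalid

δ = 89.17°, invalid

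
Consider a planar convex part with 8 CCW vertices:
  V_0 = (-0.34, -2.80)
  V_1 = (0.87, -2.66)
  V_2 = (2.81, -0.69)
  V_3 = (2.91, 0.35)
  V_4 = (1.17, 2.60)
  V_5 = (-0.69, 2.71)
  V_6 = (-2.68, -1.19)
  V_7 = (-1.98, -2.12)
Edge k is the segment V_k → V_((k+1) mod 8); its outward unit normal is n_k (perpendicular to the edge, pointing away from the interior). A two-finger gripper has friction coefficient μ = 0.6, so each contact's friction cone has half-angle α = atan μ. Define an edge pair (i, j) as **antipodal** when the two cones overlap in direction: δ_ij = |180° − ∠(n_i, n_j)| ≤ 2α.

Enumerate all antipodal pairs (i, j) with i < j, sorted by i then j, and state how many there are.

α = atan 0.6 = 30.96°;  2α = 61.93°
n_0 = (+0.1149, -0.9934)
n_1 = (+0.7125, -0.7017)
n_2 = (+0.9954, -0.0957)
n_3 = (+0.7911, +0.6117)
n_4 = (+0.0590, +0.9983)
n_5 = (-0.8907, +0.4545)
n_6 = (-0.7990, -0.6014)
n_7 = (-0.3830, -0.9237)
  (0,1): δ = 141.16°  ·
  (0,2): δ = 102.09°  ·
  (0,3): δ = 58.88°  ✓
  (0,4): δ = 9.98°  ✓
  (0,5): δ = 56.37°  ✓
  (0,6): δ = 120.37°  ·
  (0,7): δ = 150.88°  ·
  (1,2): δ = 140.93°  ·
  (1,3): δ = 97.72°  ·
  (1,4): δ = 48.82°  ✓
  (1,5): δ = 17.53°  ✓
  (1,6): δ = 81.53°  ·
  (1,7): δ = 112.04°  ·
  (2,3): δ = 136.79°  ·
  (2,4): δ = 87.89°  ·
  (2,5): δ = 21.54°  ✓
  (2,6): δ = 42.46°  ✓
  (2,7): δ = 72.97°  ·
  (3,4): δ = 131.10°  ·
  (3,5): δ = 64.75°  ·
  (3,6): δ = 0.75°  ✓
  (3,7): δ = 29.76°  ✓
  (4,5): δ = 113.65°  ·
  (4,6): δ = 49.65°  ✓
  (4,7): δ = 19.14°  ✓
  (5,6): δ = 116.00°  ·
  (5,7): δ = 85.49°  ·
  (6,7): δ = 149.49°  ·
antipodal pairs: 11

count = 11; pairs: (0,3), (0,4), (0,5), (1,4), (1,5), (2,5), (2,6), (3,6), (3,7), (4,6), (4,7)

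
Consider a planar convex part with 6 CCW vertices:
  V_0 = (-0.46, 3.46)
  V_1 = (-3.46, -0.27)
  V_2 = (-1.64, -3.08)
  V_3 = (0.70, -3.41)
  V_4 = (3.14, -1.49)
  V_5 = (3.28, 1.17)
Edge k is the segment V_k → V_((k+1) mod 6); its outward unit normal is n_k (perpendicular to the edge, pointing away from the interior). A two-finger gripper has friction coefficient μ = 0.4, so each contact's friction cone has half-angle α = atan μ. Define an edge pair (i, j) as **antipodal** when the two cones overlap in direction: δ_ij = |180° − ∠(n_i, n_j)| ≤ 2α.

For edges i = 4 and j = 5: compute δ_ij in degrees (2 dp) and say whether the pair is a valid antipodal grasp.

α = atan 0.4 = 21.80°;  2α = 43.60°
edge 4: e_4 = (+0.14, +2.66);  n_4 = (+0.9986, -0.0526)
edge 5: e_5 = (-3.74, +2.29);  n_5 = (+0.5222, +0.8528)
∠(n_4, n_5) = 61.53°
δ = |180° − 61.53°| = 118.47°
118.47° > 2α = 43.60°  →  invalid

δ = 118.47°, invalid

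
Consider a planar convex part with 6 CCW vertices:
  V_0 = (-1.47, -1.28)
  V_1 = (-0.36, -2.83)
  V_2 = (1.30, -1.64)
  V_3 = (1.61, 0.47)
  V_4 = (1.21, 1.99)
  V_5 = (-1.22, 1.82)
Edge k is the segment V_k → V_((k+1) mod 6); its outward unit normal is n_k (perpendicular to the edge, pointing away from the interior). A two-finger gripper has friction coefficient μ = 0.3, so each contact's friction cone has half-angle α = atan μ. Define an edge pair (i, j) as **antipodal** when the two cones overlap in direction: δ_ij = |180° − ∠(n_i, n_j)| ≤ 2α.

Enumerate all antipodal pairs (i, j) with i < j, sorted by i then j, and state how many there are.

count = 4; pairs: (0,3), (1,4), (2,5), (3,5)

α = atan 0.3 = 16.70°;  2α = 33.40°
n_0 = (-0.8130, -0.5822)
n_1 = (+0.5826, -0.8127)
n_2 = (+0.9894, -0.1454)
n_3 = (+0.9671, +0.2545)
n_4 = (-0.0698, +0.9976)
n_5 = (-0.9968, +0.0804)
  (0,1): δ = 89.97°  ·
  (0,2): δ = 43.97°  ·
  (0,3): δ = 20.86°  ✓
  (0,4): δ = 58.39°  ·
  (0,5): δ = 139.78°  ·
  (1,2): δ = 133.99°  ·
  (1,3): δ = 110.89°  ·
  (1,4): δ = 31.63°  ✓
  (1,5): δ = 49.75°  ·
  (2,3): δ = 156.90°  ·
  (2,4): δ = 77.64°  ·
  (2,5): δ = 3.75°  ✓
  (3,4): δ = 100.74°  ·
  (3,5): δ = 19.35°  ✓
  (4,5): δ = 98.61°  ·
antipodal pairs: 4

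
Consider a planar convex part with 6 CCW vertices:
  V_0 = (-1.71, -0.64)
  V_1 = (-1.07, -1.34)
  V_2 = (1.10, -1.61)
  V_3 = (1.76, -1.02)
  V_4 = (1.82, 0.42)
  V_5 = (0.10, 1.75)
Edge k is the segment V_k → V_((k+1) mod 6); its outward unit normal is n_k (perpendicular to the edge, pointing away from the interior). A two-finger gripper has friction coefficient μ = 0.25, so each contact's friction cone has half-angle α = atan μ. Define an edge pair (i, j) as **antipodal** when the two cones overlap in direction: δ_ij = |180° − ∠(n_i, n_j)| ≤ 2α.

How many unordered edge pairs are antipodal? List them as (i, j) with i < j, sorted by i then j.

count = 2; pairs: (0,4), (2,5)

α = atan 0.25 = 14.04°;  2α = 28.07°
n_0 = (-0.7380, -0.6748)
n_1 = (-0.1235, -0.9923)
n_2 = (+0.6665, -0.7455)
n_3 = (+0.9991, -0.0416)
n_4 = (+0.6117, +0.7911)
n_5 = (-0.7972, +0.6037)
  (0,1): δ = 139.53°  ·
  (0,2): δ = 90.64°  ·
  (0,3): δ = 44.82°  ·
  (0,4): δ = 9.85°  ✓
  (0,5): δ = 100.43°  ·
  (1,2): δ = 131.11°  ·
  (1,3): δ = 85.29°  ·
  (1,4): δ = 30.62°  ·
  (1,5): δ = 59.96°  ·
  (2,3): δ = 134.18°  ·
  (2,4): δ = 79.51°  ·
  (2,5): δ = 11.07°  ✓
  (3,4): δ = 125.33°  ·
  (3,5): δ = 34.75°  ·
  (4,5): δ = 89.42°  ·
antipodal pairs: 2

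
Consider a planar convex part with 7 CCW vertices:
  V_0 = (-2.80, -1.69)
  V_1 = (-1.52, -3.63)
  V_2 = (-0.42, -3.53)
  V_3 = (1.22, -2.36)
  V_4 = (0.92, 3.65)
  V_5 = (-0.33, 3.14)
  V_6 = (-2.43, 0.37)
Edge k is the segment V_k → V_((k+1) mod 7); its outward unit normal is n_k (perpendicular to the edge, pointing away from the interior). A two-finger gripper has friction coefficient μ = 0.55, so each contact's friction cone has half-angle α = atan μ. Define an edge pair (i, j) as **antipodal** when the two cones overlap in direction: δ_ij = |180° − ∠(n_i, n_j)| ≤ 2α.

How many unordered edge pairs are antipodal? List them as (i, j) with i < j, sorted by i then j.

α = atan 0.55 = 28.81°;  2α = 57.62°
n_0 = (-0.8347, -0.5507)
n_1 = (+0.0905, -0.9959)
n_2 = (+0.5808, -0.8141)
n_3 = (+0.9988, +0.0499)
n_4 = (-0.3778, +0.9259)
n_5 = (-0.7969, +0.6041)
n_6 = (-0.9842, +0.1768)
  (0,1): δ = 118.22°  ·
  (0,2): δ = 87.91°  ·
  (0,3): δ = 30.56°  ✓
  (0,4): δ = 78.78°  ·
  (0,5): δ = 109.42°  ·
  (0,6): δ = 136.40°  ·
  (1,2): δ = 149.69°  ·
  (1,3): δ = 92.34°  ·
  (1,4): δ = 17.00°  ✓
  (1,5): δ = 47.64°  ✓
  (1,6): δ = 74.62°  ·
  (2,3): δ = 122.65°  ·
  (2,4): δ = 13.31°  ✓
  (2,5): δ = 17.33°  ✓
  (2,6): δ = 44.31°  ✓
  (3,4): δ = 70.66°  ·
  (3,5): δ = 40.02°  ✓
  (3,6): δ = 13.04°  ✓
  (4,5): δ = 149.36°  ·
  (4,6): δ = 122.38°  ·
  (5,6): δ = 153.02°  ·
antipodal pairs: 8

count = 8; pairs: (0,3), (1,4), (1,5), (2,4), (2,5), (2,6), (3,5), (3,6)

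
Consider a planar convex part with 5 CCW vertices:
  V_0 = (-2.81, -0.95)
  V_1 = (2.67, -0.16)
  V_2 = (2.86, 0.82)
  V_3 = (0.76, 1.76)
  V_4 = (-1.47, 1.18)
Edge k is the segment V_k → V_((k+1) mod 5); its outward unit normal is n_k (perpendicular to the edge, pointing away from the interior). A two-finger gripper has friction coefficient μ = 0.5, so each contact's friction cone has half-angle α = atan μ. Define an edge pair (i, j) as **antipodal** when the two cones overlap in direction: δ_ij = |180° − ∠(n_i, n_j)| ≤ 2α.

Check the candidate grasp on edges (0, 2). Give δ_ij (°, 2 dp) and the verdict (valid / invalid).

δ = 32.32°, valid

α = atan 0.5 = 26.57°;  2α = 53.13°
edge 0: e_0 = (+5.48, +0.79);  n_0 = (+0.1427, -0.9898)
edge 2: e_2 = (-2.10, +0.94);  n_2 = (+0.4086, +0.9127)
∠(n_0, n_2) = 147.68°
δ = |180° − 147.68°| = 32.32°
32.32° ≤ 2α = 53.13°  →  valid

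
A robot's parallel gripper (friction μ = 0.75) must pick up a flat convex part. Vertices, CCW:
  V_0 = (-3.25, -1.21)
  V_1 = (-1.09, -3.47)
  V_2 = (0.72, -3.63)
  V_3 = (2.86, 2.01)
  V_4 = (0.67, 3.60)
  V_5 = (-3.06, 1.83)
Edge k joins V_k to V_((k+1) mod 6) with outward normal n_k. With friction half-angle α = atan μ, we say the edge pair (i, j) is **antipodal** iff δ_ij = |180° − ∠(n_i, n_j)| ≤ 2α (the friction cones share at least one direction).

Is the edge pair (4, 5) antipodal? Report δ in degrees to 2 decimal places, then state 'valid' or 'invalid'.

α = atan 0.75 = 36.87°;  2α = 73.74°
edge 4: e_4 = (-3.73, -1.77);  n_4 = (-0.4287, +0.9034)
edge 5: e_5 = (-0.19, -3.04);  n_5 = (-0.9981, +0.0624)
∠(n_4, n_5) = 61.04°
δ = |180° − 61.04°| = 118.96°
118.96° > 2α = 73.74°  →  invalid

δ = 118.96°, invalid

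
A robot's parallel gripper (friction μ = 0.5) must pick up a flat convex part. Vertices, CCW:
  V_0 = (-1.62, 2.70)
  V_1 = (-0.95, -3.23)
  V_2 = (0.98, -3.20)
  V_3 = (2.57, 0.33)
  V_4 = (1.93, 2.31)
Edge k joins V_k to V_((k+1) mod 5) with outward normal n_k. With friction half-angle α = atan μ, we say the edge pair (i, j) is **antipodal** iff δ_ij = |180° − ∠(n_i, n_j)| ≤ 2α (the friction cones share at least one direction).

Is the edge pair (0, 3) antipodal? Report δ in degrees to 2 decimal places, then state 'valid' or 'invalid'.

α = atan 0.5 = 26.57°;  2α = 53.13°
edge 0: e_0 = (+0.67, -5.93);  n_0 = (-0.9937, -0.1123)
edge 3: e_3 = (-0.64, +1.98);  n_3 = (+0.9515, +0.3076)
∠(n_0, n_3) = 168.53°
δ = |180° − 168.53°| = 11.47°
11.47° ≤ 2α = 53.13°  →  valid

δ = 11.47°, valid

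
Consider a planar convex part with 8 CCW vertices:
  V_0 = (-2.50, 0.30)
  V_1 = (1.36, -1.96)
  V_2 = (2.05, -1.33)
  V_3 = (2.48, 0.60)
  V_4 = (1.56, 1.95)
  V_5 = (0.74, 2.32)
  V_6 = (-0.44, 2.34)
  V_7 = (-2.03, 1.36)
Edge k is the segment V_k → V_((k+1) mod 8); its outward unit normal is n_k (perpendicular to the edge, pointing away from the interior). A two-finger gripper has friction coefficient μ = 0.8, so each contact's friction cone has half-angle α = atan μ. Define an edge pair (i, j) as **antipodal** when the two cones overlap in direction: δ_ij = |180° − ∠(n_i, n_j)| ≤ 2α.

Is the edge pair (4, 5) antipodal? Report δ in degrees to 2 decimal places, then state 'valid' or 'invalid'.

δ = 156.69°, invalid

α = atan 0.8 = 38.66°;  2α = 77.32°
edge 4: e_4 = (-0.82, +0.37);  n_4 = (+0.4113, +0.9115)
edge 5: e_5 = (-1.18, +0.02);  n_5 = (+0.0169, +0.9999)
∠(n_4, n_5) = 23.31°
δ = |180° − 23.31°| = 156.69°
156.69° > 2α = 77.32°  →  invalid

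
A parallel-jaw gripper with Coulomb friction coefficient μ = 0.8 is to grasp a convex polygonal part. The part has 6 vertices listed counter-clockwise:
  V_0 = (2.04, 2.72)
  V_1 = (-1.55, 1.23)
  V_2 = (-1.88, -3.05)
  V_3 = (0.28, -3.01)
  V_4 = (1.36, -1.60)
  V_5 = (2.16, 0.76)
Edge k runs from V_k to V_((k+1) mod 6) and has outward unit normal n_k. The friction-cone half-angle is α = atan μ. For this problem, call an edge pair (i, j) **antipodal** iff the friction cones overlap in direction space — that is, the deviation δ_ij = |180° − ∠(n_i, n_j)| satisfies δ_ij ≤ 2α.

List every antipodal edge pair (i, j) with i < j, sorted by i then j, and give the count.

α = atan 0.8 = 38.66°;  2α = 77.32°
n_0 = (-0.3833, +0.9236)
n_1 = (-0.9970, +0.0769)
n_2 = (+0.0185, -0.9998)
n_3 = (+0.7939, -0.6081)
n_4 = (+0.9471, -0.3210)
n_5 = (+0.9981, +0.0611)
  (0,1): δ = 116.95°  ·
  (0,2): δ = 21.48°  ✓
  (0,3): δ = 30.01°  ✓
  (0,4): δ = 48.73°  ✓
  (0,5): δ = 70.96°  ✓
  (1,2): δ = 84.53°  ·
  (1,3): δ = 33.04°  ✓
  (1,4): δ = 14.32°  ✓
  (1,5): δ = 7.91°  ✓
  (2,3): δ = 128.51°  ·
  (2,4): δ = 109.79°  ·
  (2,5): δ = 87.56°  ·
  (3,4): δ = 161.28°  ·
  (3,5): δ = 139.05°  ·
  (4,5): δ = 157.77°  ·
antipodal pairs: 7

count = 7; pairs: (0,2), (0,3), (0,4), (0,5), (1,3), (1,4), (1,5)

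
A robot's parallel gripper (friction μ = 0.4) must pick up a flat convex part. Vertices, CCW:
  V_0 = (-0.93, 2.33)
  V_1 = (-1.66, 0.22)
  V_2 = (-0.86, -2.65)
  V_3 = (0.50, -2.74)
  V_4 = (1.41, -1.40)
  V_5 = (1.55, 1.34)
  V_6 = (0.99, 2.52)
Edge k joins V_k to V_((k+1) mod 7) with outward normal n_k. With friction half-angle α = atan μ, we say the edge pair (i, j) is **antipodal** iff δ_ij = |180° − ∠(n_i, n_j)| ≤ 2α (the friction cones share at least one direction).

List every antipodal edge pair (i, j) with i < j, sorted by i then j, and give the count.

count = 5; pairs: (0,3), (0,4), (1,4), (1,5), (2,6)

α = atan 0.4 = 21.80°;  2α = 43.60°
n_0 = (-0.9450, +0.3270)
n_1 = (-0.9633, -0.2685)
n_2 = (-0.0660, -0.9978)
n_3 = (+0.8273, -0.5618)
n_4 = (+0.9987, -0.0510)
n_5 = (+0.9034, +0.4287)
n_6 = (-0.0985, +0.9951)
  (0,1): δ = 145.34°  ·
  (0,2): δ = 74.70°  ·
  (0,3): δ = 15.10°  ✓
  (0,4): δ = 16.16°  ✓
  (0,5): δ = 44.47°  ·
  (0,6): δ = 114.74°  ·
  (1,2): δ = 109.36°  ·
  (1,3): δ = 49.76°  ·
  (1,4): δ = 18.50°  ✓
  (1,5): δ = 9.81°  ✓
  (1,6): δ = 80.08°  ·
  (2,3): δ = 120.39°  ·
  (2,4): δ = 89.14°  ·
  (2,5): δ = 60.83°  ·
  (2,6): δ = 9.44°  ✓
  (3,4): δ = 148.74°  ·
  (3,5): δ = 120.43°  ·
  (3,6): δ = 50.17°  ·
  (4,5): δ = 151.69°  ·
  (4,6): δ = 81.42°  ·
  (5,6): δ = 109.74°  ·
antipodal pairs: 5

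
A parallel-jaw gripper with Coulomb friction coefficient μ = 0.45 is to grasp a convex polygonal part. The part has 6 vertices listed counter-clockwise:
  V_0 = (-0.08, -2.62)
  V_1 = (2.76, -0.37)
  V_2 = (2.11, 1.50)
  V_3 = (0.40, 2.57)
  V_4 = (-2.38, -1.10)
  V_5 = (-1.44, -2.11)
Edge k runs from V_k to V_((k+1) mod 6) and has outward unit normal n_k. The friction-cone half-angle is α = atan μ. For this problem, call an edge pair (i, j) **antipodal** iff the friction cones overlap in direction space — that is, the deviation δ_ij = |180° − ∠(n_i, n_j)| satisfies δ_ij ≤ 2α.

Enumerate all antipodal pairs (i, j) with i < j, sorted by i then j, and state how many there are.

α = atan 0.45 = 24.23°;  2α = 48.46°
n_0 = (+0.6210, -0.7838)
n_1 = (+0.9446, +0.3283)
n_2 = (+0.5304, +0.8477)
n_3 = (-0.7971, +0.6038)
n_4 = (-0.7320, -0.6813)
n_5 = (-0.3511, -0.9363)
  (0,1): δ = 109.22°  ·
  (0,2): δ = 70.42°  ·
  (0,3): δ = 14.47°  ✓
  (0,4): δ = 94.56°  ·
  (0,5): δ = 121.06°  ·
  (1,2): δ = 141.20°  ·
  (1,3): δ = 56.31°  ·
  (1,4): δ = 23.78°  ✓
  (1,5): δ = 50.28°  ·
  (2,3): δ = 95.11°  ·
  (2,4): δ = 15.02°  ✓
  (2,5): δ = 11.48°  ✓
  (3,4): δ = 99.91°  ·
  (3,5): δ = 73.41°  ·
  (4,5): δ = 153.50°  ·
antipodal pairs: 4

count = 4; pairs: (0,3), (1,4), (2,4), (2,5)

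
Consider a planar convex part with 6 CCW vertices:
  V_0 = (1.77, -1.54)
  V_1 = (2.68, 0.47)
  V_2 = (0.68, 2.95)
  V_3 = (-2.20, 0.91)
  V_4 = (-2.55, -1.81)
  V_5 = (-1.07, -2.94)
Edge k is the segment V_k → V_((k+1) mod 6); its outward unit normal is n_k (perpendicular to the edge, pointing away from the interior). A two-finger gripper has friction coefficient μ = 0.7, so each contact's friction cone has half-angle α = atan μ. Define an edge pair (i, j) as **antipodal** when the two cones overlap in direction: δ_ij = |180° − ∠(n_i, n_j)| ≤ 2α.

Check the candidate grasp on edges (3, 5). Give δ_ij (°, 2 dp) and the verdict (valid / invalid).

α = atan 0.7 = 34.99°;  2α = 69.98°
edge 3: e_3 = (-0.35, -2.72);  n_3 = (-0.9918, +0.1276)
edge 5: e_5 = (+2.84, +1.40);  n_5 = (+0.4422, -0.8969)
∠(n_3, n_5) = 123.57°
δ = |180° − 123.57°| = 56.43°
56.43° ≤ 2α = 69.98°  →  valid

δ = 56.43°, valid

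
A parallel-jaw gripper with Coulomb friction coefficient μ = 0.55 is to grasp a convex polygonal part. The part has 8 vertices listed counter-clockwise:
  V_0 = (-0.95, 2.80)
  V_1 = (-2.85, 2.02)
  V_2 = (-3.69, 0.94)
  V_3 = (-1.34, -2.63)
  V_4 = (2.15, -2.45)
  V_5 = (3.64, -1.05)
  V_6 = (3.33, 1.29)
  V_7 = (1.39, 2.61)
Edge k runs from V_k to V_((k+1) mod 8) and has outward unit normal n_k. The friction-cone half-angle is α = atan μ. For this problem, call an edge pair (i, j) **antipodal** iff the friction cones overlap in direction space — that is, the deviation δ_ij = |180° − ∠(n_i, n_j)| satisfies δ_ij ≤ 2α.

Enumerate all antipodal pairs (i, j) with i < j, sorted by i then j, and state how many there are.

count = 11; pairs: (0,3), (0,4), (1,3), (1,4), (1,5), (2,5), (2,6), (2,7), (3,6), (3,7), (4,7)

α = atan 0.55 = 28.81°;  2α = 57.62°
n_0 = (-0.3798, +0.9251)
n_1 = (-0.7894, +0.6139)
n_2 = (-0.8353, -0.5498)
n_3 = (+0.0515, -0.9987)
n_4 = (+0.6848, -0.7288)
n_5 = (+0.9913, +0.1313)
n_6 = (+0.5625, +0.8268)
n_7 = (+0.0809, +0.9967)
  (0,1): δ = 150.19°  ·
  (0,2): δ = 78.96°  ·
  (0,3): δ = 19.37°  ✓
  (0,4): δ = 20.90°  ✓
  (0,5): δ = 75.23°  ·
  (0,6): δ = 123.45°  ·
  (0,7): δ = 153.04°  ·
  (1,2): δ = 108.77°  ·
  (1,3): δ = 49.17°  ✓
  (1,4): δ = 8.91°  ✓
  (1,5): δ = 45.42°  ✓
  (1,6): δ = 93.64°  ·
  (1,7): δ = 123.23°  ·
  (2,3): δ = 120.40°  ·
  (2,4): δ = 80.14°  ·
  (2,5): δ = 25.81°  ✓
  (2,6): δ = 22.41°  ✓
  (2,7): δ = 52.00°  ✓
  (3,4): δ = 139.74°  ·
  (3,5): δ = 85.41°  ·
  (3,6): δ = 37.18°  ✓
  (3,7): δ = 7.59°  ✓
  (4,5): δ = 125.67°  ·
  (4,6): δ = 77.45°  ·
  (4,7): δ = 47.86°  ✓
  (5,6): δ = 131.78°  ·
  (5,7): δ = 102.19°  ·
  (6,7): δ = 150.41°  ·
antipodal pairs: 11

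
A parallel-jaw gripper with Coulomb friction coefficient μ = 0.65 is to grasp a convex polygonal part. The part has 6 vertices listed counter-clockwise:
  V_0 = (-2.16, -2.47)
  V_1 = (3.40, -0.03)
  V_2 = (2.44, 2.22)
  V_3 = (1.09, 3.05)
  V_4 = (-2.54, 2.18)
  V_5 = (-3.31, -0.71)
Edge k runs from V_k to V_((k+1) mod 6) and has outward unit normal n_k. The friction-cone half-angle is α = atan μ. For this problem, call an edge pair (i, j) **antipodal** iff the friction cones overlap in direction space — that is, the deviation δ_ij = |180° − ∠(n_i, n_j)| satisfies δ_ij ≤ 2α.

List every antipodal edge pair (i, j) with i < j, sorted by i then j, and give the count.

count = 6; pairs: (0,2), (0,3), (0,4), (1,4), (1,5), (2,5)

α = atan 0.65 = 33.02°;  2α = 66.05°
n_0 = (+0.4019, -0.9157)
n_1 = (+0.9198, +0.3924)
n_2 = (+0.5237, +0.8519)
n_3 = (-0.2331, +0.9725)
n_4 = (-0.9663, +0.2575)
n_5 = (-0.8371, -0.5470)
  (0,1): δ = 90.59°  ·
  (0,2): δ = 55.28°  ✓
  (0,3): δ = 10.22°  ✓
  (0,4): δ = 51.39°  ✓
  (0,5): δ = 99.47°  ·
  (1,2): δ = 144.69°  ·
  (1,3): δ = 99.63°  ·
  (1,4): δ = 38.03°  ✓
  (1,5): δ = 10.05°  ✓
  (2,3): δ = 134.94°  ·
  (2,4): δ = 73.34°  ·
  (2,5): δ = 25.26°  ✓
  (3,4): δ = 118.40°  ·
  (3,5): δ = 70.32°  ·
  (4,5): δ = 131.92°  ·
antipodal pairs: 6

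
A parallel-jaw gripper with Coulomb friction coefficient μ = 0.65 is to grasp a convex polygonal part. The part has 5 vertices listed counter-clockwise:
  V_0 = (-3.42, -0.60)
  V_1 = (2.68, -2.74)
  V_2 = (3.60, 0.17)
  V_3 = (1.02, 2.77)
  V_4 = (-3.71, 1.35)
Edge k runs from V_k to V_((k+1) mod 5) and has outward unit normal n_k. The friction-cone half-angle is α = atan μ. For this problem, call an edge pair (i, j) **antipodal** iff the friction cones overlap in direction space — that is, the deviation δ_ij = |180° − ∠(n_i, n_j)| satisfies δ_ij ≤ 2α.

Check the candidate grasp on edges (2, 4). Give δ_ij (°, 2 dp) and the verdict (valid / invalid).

α = atan 0.65 = 33.02°;  2α = 66.05°
edge 2: e_2 = (-2.58, +2.60);  n_2 = (+0.7098, +0.7044)
edge 4: e_4 = (+0.29, -1.95);  n_4 = (-0.9891, -0.1471)
∠(n_2, n_4) = 143.68°
δ = |180° − 143.68°| = 36.32°
36.32° ≤ 2α = 66.05°  →  valid

δ = 36.32°, valid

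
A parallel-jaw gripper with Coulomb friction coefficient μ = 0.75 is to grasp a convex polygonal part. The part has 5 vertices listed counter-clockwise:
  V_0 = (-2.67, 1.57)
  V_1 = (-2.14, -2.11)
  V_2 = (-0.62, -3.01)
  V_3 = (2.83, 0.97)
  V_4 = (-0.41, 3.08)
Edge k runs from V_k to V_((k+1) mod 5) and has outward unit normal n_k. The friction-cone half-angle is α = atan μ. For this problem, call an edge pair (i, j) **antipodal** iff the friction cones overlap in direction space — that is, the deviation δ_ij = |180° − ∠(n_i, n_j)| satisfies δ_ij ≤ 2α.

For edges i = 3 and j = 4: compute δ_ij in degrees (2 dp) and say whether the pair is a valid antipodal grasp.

δ = 113.18°, invalid

α = atan 0.75 = 36.87°;  2α = 73.74°
edge 3: e_3 = (-3.24, +2.11);  n_3 = (+0.5457, +0.8380)
edge 4: e_4 = (-2.26, -1.51);  n_4 = (-0.5555, +0.8315)
∠(n_3, n_4) = 66.82°
δ = |180° − 66.82°| = 113.18°
113.18° > 2α = 73.74°  →  invalid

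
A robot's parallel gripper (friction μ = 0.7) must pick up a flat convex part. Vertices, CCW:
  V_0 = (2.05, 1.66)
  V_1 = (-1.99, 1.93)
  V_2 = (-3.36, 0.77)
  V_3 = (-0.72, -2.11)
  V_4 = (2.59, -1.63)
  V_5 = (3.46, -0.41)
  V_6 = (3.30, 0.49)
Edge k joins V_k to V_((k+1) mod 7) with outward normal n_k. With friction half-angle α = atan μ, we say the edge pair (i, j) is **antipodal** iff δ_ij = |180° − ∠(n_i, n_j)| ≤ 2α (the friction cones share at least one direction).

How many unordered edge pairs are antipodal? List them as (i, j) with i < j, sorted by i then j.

α = atan 0.7 = 34.99°;  2α = 69.98°
n_0 = (+0.0667, +0.9978)
n_1 = (-0.6462, +0.7632)
n_2 = (-0.7372, -0.6757)
n_3 = (+0.1435, -0.9896)
n_4 = (+0.8142, -0.5806)
n_5 = (+0.9846, +0.1750)
n_6 = (+0.6834, +0.7301)
  (0,1): δ = 135.92°  ·
  (0,2): δ = 43.67°  ✓
  (0,3): δ = 12.07°  ✓
  (0,4): δ = 58.33°  ✓
  (0,5): δ = 103.90°  ·
  (0,6): δ = 140.72°  ·
  (1,2): δ = 87.74°  ·
  (1,3): δ = 32.00°  ✓
  (1,4): δ = 14.25°  ✓
  (1,5): δ = 59.83°  ✓
  (1,6): δ = 96.64°  ·
  (2,3): δ = 124.26°  ·
  (2,4): δ = 78.00°  ·
  (2,5): δ = 32.43°  ✓
  (2,6): δ = 4.38°  ✓
  (3,4): δ = 133.74°  ·
  (3,5): δ = 88.17°  ·
  (3,6): δ = 51.36°  ✓
  (4,5): δ = 134.43°  ·
  (4,6): δ = 97.61°  ·
  (5,6): δ = 143.19°  ·
antipodal pairs: 9

count = 9; pairs: (0,2), (0,3), (0,4), (1,3), (1,4), (1,5), (2,5), (2,6), (3,6)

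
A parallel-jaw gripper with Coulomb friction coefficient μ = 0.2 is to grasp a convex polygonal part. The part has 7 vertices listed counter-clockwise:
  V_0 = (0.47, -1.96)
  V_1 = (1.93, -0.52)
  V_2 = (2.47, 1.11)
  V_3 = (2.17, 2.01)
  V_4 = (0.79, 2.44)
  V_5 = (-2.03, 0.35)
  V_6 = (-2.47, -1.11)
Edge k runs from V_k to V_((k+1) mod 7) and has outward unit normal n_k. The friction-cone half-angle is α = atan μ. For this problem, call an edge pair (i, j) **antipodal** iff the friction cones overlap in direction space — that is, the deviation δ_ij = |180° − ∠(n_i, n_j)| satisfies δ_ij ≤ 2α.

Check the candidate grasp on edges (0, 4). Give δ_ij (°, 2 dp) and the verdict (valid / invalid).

α = atan 0.2 = 11.31°;  2α = 22.62°
edge 0: e_0 = (+1.46, +1.44);  n_0 = (+0.7022, -0.7120)
edge 4: e_4 = (-2.82, -2.09);  n_4 = (-0.5954, +0.8034)
∠(n_0, n_4) = 171.94°
δ = |180° − 171.94°| = 8.06°
8.06° ≤ 2α = 22.62°  →  valid

δ = 8.06°, valid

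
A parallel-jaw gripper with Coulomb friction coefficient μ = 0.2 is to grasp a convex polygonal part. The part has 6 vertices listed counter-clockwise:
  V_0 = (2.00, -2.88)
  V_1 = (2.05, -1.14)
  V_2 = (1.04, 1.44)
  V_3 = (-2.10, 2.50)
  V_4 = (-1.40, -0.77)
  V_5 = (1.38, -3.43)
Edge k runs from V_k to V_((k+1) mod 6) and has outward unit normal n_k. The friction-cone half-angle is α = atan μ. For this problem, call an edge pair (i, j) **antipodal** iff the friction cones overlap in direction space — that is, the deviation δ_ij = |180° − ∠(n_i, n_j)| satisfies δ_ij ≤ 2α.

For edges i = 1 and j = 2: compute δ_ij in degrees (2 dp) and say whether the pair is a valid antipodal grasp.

δ = 130.03°, invalid

α = atan 0.2 = 11.31°;  2α = 22.62°
edge 1: e_1 = (-1.01, +2.58);  n_1 = (+0.9312, +0.3645)
edge 2: e_2 = (-3.14, +1.06);  n_2 = (+0.3198, +0.9475)
∠(n_1, n_2) = 49.97°
δ = |180° − 49.97°| = 130.03°
130.03° > 2α = 22.62°  →  invalid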